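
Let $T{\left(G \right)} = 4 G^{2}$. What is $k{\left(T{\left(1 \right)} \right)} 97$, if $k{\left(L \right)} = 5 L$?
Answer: $1940$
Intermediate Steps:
$k{\left(T{\left(1 \right)} \right)} 97 = 5 \cdot 4 \cdot 1^{2} \cdot 97 = 5 \cdot 4 \cdot 1 \cdot 97 = 5 \cdot 4 \cdot 97 = 20 \cdot 97 = 1940$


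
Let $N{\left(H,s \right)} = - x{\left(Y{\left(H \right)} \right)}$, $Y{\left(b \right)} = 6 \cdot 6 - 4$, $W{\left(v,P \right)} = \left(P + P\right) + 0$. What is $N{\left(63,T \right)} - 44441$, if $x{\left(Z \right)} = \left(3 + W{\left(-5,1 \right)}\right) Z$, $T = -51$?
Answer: $-44601$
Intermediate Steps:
$W{\left(v,P \right)} = 2 P$ ($W{\left(v,P \right)} = 2 P + 0 = 2 P$)
$Y{\left(b \right)} = 32$ ($Y{\left(b \right)} = 36 - 4 = 32$)
$x{\left(Z \right)} = 5 Z$ ($x{\left(Z \right)} = \left(3 + 2 \cdot 1\right) Z = \left(3 + 2\right) Z = 5 Z$)
$N{\left(H,s \right)} = -160$ ($N{\left(H,s \right)} = - 5 \cdot 32 = \left(-1\right) 160 = -160$)
$N{\left(63,T \right)} - 44441 = -160 - 44441 = -44601$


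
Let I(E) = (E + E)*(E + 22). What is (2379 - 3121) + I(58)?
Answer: 8538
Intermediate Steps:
I(E) = 2*E*(22 + E) (I(E) = (2*E)*(22 + E) = 2*E*(22 + E))
(2379 - 3121) + I(58) = (2379 - 3121) + 2*58*(22 + 58) = -742 + 2*58*80 = -742 + 9280 = 8538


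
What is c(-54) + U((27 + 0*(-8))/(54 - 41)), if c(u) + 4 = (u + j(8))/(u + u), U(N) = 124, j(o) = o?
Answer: 6503/54 ≈ 120.43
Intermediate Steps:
c(u) = -4 + (8 + u)/(2*u) (c(u) = -4 + (u + 8)/(u + u) = -4 + (8 + u)/((2*u)) = -4 + (8 + u)*(1/(2*u)) = -4 + (8 + u)/(2*u))
c(-54) + U((27 + 0*(-8))/(54 - 41)) = (-7/2 + 4/(-54)) + 124 = (-7/2 + 4*(-1/54)) + 124 = (-7/2 - 2/27) + 124 = -193/54 + 124 = 6503/54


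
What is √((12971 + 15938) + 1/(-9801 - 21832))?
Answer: 2*√7231923775167/31633 ≈ 170.03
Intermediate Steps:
√((12971 + 15938) + 1/(-9801 - 21832)) = √(28909 + 1/(-31633)) = √(28909 - 1/31633) = √(914478396/31633) = 2*√7231923775167/31633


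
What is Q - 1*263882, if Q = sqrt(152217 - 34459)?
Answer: -263882 + sqrt(117758) ≈ -2.6354e+5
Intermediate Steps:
Q = sqrt(117758) ≈ 343.16
Q - 1*263882 = sqrt(117758) - 1*263882 = sqrt(117758) - 263882 = -263882 + sqrt(117758)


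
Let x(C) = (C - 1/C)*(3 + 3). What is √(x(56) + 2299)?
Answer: √516439/14 ≈ 51.331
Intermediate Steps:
x(C) = -6/C + 6*C (x(C) = (C - 1/C)*6 = -6/C + 6*C)
√(x(56) + 2299) = √((-6/56 + 6*56) + 2299) = √((-6*1/56 + 336) + 2299) = √((-3/28 + 336) + 2299) = √(9405/28 + 2299) = √(73777/28) = √516439/14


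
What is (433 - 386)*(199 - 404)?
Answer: -9635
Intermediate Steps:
(433 - 386)*(199 - 404) = 47*(-205) = -9635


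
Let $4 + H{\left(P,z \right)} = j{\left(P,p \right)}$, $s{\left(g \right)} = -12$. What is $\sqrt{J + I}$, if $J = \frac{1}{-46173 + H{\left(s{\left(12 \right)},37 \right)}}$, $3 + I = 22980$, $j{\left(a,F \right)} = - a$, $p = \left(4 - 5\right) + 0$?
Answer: $\frac{2 \sqrt{12242187090665}}{46165} \approx 151.58$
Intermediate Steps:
$p = -1$ ($p = -1 + 0 = -1$)
$I = 22977$ ($I = -3 + 22980 = 22977$)
$H{\left(P,z \right)} = -4 - P$
$J = - \frac{1}{46165}$ ($J = \frac{1}{-46173 - -8} = \frac{1}{-46173 + \left(-4 + 12\right)} = \frac{1}{-46173 + 8} = \frac{1}{-46165} = - \frac{1}{46165} \approx -2.1661 \cdot 10^{-5}$)
$\sqrt{J + I} = \sqrt{- \frac{1}{46165} + 22977} = \sqrt{\frac{1060733204}{46165}} = \frac{2 \sqrt{12242187090665}}{46165}$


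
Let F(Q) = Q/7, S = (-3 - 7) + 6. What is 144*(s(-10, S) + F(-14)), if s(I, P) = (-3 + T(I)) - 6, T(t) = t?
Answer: -3024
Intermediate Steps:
S = -4 (S = -10 + 6 = -4)
s(I, P) = -9 + I (s(I, P) = (-3 + I) - 6 = -9 + I)
F(Q) = Q/7 (F(Q) = Q*(⅐) = Q/7)
144*(s(-10, S) + F(-14)) = 144*((-9 - 10) + (⅐)*(-14)) = 144*(-19 - 2) = 144*(-21) = -3024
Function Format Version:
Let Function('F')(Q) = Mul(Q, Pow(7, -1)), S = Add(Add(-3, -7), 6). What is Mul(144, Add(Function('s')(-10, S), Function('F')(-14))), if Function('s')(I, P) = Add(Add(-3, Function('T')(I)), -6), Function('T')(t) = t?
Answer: -3024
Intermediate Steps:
S = -4 (S = Add(-10, 6) = -4)
Function('s')(I, P) = Add(-9, I) (Function('s')(I, P) = Add(Add(-3, I), -6) = Add(-9, I))
Function('F')(Q) = Mul(Rational(1, 7), Q) (Function('F')(Q) = Mul(Q, Rational(1, 7)) = Mul(Rational(1, 7), Q))
Mul(144, Add(Function('s')(-10, S), Function('F')(-14))) = Mul(144, Add(Add(-9, -10), Mul(Rational(1, 7), -14))) = Mul(144, Add(-19, -2)) = Mul(144, -21) = -3024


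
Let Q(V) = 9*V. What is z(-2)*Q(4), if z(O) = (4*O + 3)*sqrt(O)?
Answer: -180*I*sqrt(2) ≈ -254.56*I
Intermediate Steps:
z(O) = sqrt(O)*(3 + 4*O) (z(O) = (3 + 4*O)*sqrt(O) = sqrt(O)*(3 + 4*O))
z(-2)*Q(4) = (sqrt(-2)*(3 + 4*(-2)))*(9*4) = ((I*sqrt(2))*(3 - 8))*36 = ((I*sqrt(2))*(-5))*36 = -5*I*sqrt(2)*36 = -180*I*sqrt(2)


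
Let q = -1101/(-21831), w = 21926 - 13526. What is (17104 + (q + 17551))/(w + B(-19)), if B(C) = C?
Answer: 252184802/60988537 ≈ 4.1350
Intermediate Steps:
w = 8400
q = 367/7277 (q = -1101*(-1/21831) = 367/7277 ≈ 0.050433)
(17104 + (q + 17551))/(w + B(-19)) = (17104 + (367/7277 + 17551))/(8400 - 19) = (17104 + 127718994/7277)/8381 = (252184802/7277)*(1/8381) = 252184802/60988537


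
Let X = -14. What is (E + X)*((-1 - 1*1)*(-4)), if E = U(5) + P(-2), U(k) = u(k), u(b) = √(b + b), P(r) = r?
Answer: -128 + 8*√10 ≈ -102.70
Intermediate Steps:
u(b) = √2*√b (u(b) = √(2*b) = √2*√b)
U(k) = √2*√k
E = -2 + √10 (E = √2*√5 - 2 = √10 - 2 = -2 + √10 ≈ 1.1623)
(E + X)*((-1 - 1*1)*(-4)) = ((-2 + √10) - 14)*((-1 - 1*1)*(-4)) = (-16 + √10)*((-1 - 1)*(-4)) = (-16 + √10)*(-2*(-4)) = (-16 + √10)*8 = -128 + 8*√10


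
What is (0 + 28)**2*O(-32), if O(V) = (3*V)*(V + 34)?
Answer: -150528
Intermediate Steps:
O(V) = 3*V*(34 + V) (O(V) = (3*V)*(34 + V) = 3*V*(34 + V))
(0 + 28)**2*O(-32) = (0 + 28)**2*(3*(-32)*(34 - 32)) = 28**2*(3*(-32)*2) = 784*(-192) = -150528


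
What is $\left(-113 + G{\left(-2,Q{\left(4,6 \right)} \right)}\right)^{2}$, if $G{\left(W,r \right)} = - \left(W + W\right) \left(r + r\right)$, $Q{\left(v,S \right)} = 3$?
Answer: $7921$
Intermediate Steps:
$G{\left(W,r \right)} = - 4 W r$ ($G{\left(W,r \right)} = - 2 W 2 r = - 4 W r$)
$\left(-113 + G{\left(-2,Q{\left(4,6 \right)} \right)}\right)^{2} = \left(-113 - \left(-8\right) 3\right)^{2} = \left(-113 + 24\right)^{2} = \left(-89\right)^{2} = 7921$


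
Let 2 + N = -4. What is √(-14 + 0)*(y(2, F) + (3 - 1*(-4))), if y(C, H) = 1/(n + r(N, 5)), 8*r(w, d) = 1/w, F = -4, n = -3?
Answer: 967*I*√14/145 ≈ 24.953*I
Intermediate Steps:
N = -6 (N = -2 - 4 = -6)
r(w, d) = 1/(8*w)
y(C, H) = -48/145 (y(C, H) = 1/(-3 + (⅛)/(-6)) = 1/(-3 + (⅛)*(-⅙)) = 1/(-3 - 1/48) = 1/(-145/48) = -48/145)
√(-14 + 0)*(y(2, F) + (3 - 1*(-4))) = √(-14 + 0)*(-48/145 + (3 - 1*(-4))) = √(-14)*(-48/145 + (3 + 4)) = (I*√14)*(-48/145 + 7) = (I*√14)*(967/145) = 967*I*√14/145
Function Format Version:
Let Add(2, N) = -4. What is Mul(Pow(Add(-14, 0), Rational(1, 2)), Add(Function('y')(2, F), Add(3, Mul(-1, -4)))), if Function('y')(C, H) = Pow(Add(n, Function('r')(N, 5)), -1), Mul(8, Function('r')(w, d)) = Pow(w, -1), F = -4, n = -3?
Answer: Mul(Rational(967, 145), I, Pow(14, Rational(1, 2))) ≈ Mul(24.953, I)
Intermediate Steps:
N = -6 (N = Add(-2, -4) = -6)
Function('r')(w, d) = Mul(Rational(1, 8), Pow(w, -1))
Function('y')(C, H) = Rational(-48, 145) (Function('y')(C, H) = Pow(Add(-3, Mul(Rational(1, 8), Pow(-6, -1))), -1) = Pow(Add(-3, Mul(Rational(1, 8), Rational(-1, 6))), -1) = Pow(Add(-3, Rational(-1, 48)), -1) = Pow(Rational(-145, 48), -1) = Rational(-48, 145))
Mul(Pow(Add(-14, 0), Rational(1, 2)), Add(Function('y')(2, F), Add(3, Mul(-1, -4)))) = Mul(Pow(Add(-14, 0), Rational(1, 2)), Add(Rational(-48, 145), Add(3, Mul(-1, -4)))) = Mul(Pow(-14, Rational(1, 2)), Add(Rational(-48, 145), Add(3, 4))) = Mul(Mul(I, Pow(14, Rational(1, 2))), Add(Rational(-48, 145), 7)) = Mul(Mul(I, Pow(14, Rational(1, 2))), Rational(967, 145)) = Mul(Rational(967, 145), I, Pow(14, Rational(1, 2)))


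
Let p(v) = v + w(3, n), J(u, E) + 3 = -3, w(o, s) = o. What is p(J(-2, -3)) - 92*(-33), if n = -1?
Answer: 3033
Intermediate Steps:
J(u, E) = -6 (J(u, E) = -3 - 3 = -6)
p(v) = 3 + v (p(v) = v + 3 = 3 + v)
p(J(-2, -3)) - 92*(-33) = (3 - 6) - 92*(-33) = -3 + 3036 = 3033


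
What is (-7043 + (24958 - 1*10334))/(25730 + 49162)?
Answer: 2527/24964 ≈ 0.10123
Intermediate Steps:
(-7043 + (24958 - 1*10334))/(25730 + 49162) = (-7043 + (24958 - 10334))/74892 = (-7043 + 14624)*(1/74892) = 7581*(1/74892) = 2527/24964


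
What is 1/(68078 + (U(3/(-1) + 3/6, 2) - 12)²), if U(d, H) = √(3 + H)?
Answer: 68227/4654920649 + 24*√5/4654920649 ≈ 1.4668e-5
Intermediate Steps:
1/(68078 + (U(3/(-1) + 3/6, 2) - 12)²) = 1/(68078 + (√(3 + 2) - 12)²) = 1/(68078 + (√5 - 12)²) = 1/(68078 + (-12 + √5)²)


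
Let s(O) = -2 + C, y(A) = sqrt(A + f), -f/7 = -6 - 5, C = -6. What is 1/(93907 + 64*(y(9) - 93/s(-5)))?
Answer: 94651/8958459545 - 64*sqrt(86)/8958459545 ≈ 1.0499e-5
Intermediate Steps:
f = 77 (f = -7*(-6 - 5) = -7*(-11) = 77)
y(A) = sqrt(77 + A) (y(A) = sqrt(A + 77) = sqrt(77 + A))
s(O) = -8 (s(O) = -2 - 6 = -8)
1/(93907 + 64*(y(9) - 93/s(-5))) = 1/(93907 + 64*(sqrt(77 + 9) - 93/(-8))) = 1/(93907 + 64*(sqrt(86) - 93*(-1/8))) = 1/(93907 + 64*(sqrt(86) + 93/8)) = 1/(93907 + 64*(93/8 + sqrt(86))) = 1/(93907 + (744 + 64*sqrt(86))) = 1/(94651 + 64*sqrt(86))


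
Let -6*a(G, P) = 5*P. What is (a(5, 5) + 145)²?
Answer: 714025/36 ≈ 19834.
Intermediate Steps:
a(G, P) = -5*P/6
(a(5, 5) + 145)² = (-⅚*5 + 145)² = (-25/6 + 145)² = (845/6)² = 714025/36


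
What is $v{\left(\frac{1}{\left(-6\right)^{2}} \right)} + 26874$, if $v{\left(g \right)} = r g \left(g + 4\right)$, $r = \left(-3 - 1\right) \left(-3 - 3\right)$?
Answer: $\frac{1451341}{54} \approx 26877.0$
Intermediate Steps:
$r = 24$ ($r = \left(-4\right) \left(-6\right) = 24$)
$v{\left(g \right)} = 24 g \left(4 + g\right)$ ($v{\left(g \right)} = 24 g \left(g + 4\right) = 24 g \left(4 + g\right)$)
$v{\left(\frac{1}{\left(-6\right)^{2}} \right)} + 26874 = \frac{24 \left(4 + \frac{1}{\left(-6\right)^{2}}\right)}{\left(-6\right)^{2}} + 26874 = \frac{24 \left(4 + \frac{1}{36}\right)}{36} + 26874 = 24 \cdot \frac{1}{36} \left(4 + \frac{1}{36}\right) + 26874 = 24 \cdot \frac{1}{36} \cdot \frac{145}{36} + 26874 = \frac{145}{54} + 26874 = \frac{1451341}{54}$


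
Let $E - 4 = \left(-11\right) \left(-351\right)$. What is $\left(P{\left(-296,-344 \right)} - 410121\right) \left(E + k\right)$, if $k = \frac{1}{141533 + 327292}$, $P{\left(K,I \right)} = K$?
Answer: $- \frac{106239877751006}{66975} \approx -1.5863 \cdot 10^{9}$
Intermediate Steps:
$k = \frac{1}{468825} \approx 2.133 \cdot 10^{-6}$
$E = 3865$ ($E = 4 - -3861 = 4 + 3861 = 3865$)
$\left(P{\left(-296,-344 \right)} - 410121\right) \left(E + k\right) = \left(-296 - 410121\right) \left(3865 + \frac{1}{468825}\right) = \left(-410417\right) \frac{1812008626}{468825} = - \frac{106239877751006}{66975}$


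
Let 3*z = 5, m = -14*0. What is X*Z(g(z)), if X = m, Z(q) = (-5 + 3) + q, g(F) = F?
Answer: 0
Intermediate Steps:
m = 0
z = 5/3 (z = (1/3)*5 = 5/3 ≈ 1.6667)
Z(q) = -2 + q
X = 0
X*Z(g(z)) = 0*(-2 + 5/3) = 0*(-1/3) = 0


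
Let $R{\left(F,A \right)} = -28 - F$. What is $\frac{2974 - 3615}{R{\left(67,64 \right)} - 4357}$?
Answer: $\frac{641}{4452} \approx 0.14398$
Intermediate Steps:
$\frac{2974 - 3615}{R{\left(67,64 \right)} - 4357} = \frac{2974 - 3615}{\left(-28 - 67\right) - 4357} = - \frac{641}{\left(-28 - 67\right) - 4357} = - \frac{641}{-95 - 4357} = - \frac{641}{-4452} = \left(-641\right) \left(- \frac{1}{4452}\right) = \frac{641}{4452}$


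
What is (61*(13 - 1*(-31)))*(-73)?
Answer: -195932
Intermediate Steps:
(61*(13 - 1*(-31)))*(-73) = (61*(13 + 31))*(-73) = (61*44)*(-73) = 2684*(-73) = -195932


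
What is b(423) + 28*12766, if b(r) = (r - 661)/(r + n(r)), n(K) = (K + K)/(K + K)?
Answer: 75778857/212 ≈ 3.5745e+5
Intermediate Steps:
n(K) = 1 (n(K) = (2*K)/((2*K)) = (2*K)*(1/(2*K)) = 1)
b(r) = (-661 + r)/(1 + r) (b(r) = (r - 661)/(r + 1) = (-661 + r)/(1 + r))
b(423) + 28*12766 = (-661 + 423)/(1 + 423) + 28*12766 = -238/424 + 357448 = (1/424)*(-238) + 357448 = -119/212 + 357448 = 75778857/212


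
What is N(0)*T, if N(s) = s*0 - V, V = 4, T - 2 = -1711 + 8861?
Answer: -28608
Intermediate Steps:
T = 7152 (T = 2 + (-1711 + 8861) = 2 + 7150 = 7152)
N(s) = -4 (N(s) = s*0 - 1*4 = 0 - 4 = -4)
N(0)*T = -4*7152 = -28608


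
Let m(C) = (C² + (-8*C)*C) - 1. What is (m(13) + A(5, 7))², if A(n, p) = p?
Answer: 1385329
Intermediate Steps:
m(C) = -1 - 7*C² (m(C) = (C² - 8*C²) - 1 = -7*C² - 1 = -1 - 7*C²)
(m(13) + A(5, 7))² = ((-1 - 7*13²) + 7)² = ((-1 - 7*169) + 7)² = ((-1 - 1183) + 7)² = (-1184 + 7)² = (-1177)² = 1385329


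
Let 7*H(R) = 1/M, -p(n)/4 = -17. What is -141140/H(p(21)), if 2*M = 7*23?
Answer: -79532390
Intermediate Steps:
M = 161/2 (M = (7*23)/2 = (1/2)*161 = 161/2 ≈ 80.500)
p(n) = 68 (p(n) = -4*(-17) = 68)
H(R) = 2/1127 (H(R) = 1/(7*(161/2)) = (1/7)*(2/161) = 2/1127)
-141140/H(p(21)) = -141140/2/1127 = -141140*1127/2 = -79532390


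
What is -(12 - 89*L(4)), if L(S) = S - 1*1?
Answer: 255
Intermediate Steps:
L(S) = -1 + S (L(S) = S - 1 = -1 + S)
-(12 - 89*L(4)) = -(12 - 89*(-1 + 4)) = -(12 - 89*3) = -(12 - 267) = -1*(-255) = 255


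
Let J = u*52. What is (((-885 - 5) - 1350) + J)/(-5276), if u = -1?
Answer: 573/1319 ≈ 0.43442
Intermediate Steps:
J = -52 (J = -1*52 = -52)
(((-885 - 5) - 1350) + J)/(-5276) = (((-885 - 5) - 1350) - 52)/(-5276) = ((-890 - 1350) - 52)*(-1/5276) = (-2240 - 52)*(-1/5276) = -2292*(-1/5276) = 573/1319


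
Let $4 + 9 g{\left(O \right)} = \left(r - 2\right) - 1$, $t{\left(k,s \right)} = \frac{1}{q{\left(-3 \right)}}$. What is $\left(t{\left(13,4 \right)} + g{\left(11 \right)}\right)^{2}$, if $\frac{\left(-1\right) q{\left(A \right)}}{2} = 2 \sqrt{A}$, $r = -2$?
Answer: $\frac{\left(12 - i \sqrt{3}\right)^{2}}{144} \approx 0.97917 - 0.28868 i$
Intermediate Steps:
$q{\left(A \right)} = - 4 \sqrt{A}$ ($q{\left(A \right)} = - 2 \cdot 2 \sqrt{A} = - 4 \sqrt{A}$)
$t{\left(k,s \right)} = \frac{i \sqrt{3}}{12}$ ($t{\left(k,s \right)} = \frac{1}{\left(-4\right) \sqrt{-3}} = \frac{1}{\left(-4\right) i \sqrt{3}} = \frac{i \sqrt{3}}{12}$)
$g{\left(O \right)} = -1$ ($g{\left(O \right)} = - \frac{4}{9} + \frac{\left(-2 - 2\right) - 1}{9} = - \frac{4}{9} + \frac{-4 - 1}{9} = - \frac{4}{9} + \frac{1}{9} \left(-5\right) = - \frac{4}{9} - \frac{5}{9} = -1$)
$\left(t{\left(13,4 \right)} + g{\left(11 \right)}\right)^{2} = \left(\frac{i \sqrt{3}}{12} - 1\right)^{2} = \left(-1 + \frac{i \sqrt{3}}{12}\right)^{2}$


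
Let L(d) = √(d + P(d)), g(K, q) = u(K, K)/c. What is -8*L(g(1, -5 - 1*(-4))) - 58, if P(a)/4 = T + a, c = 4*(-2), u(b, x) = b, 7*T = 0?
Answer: -58 - 2*I*√10 ≈ -58.0 - 6.3246*I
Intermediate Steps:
T = 0 (T = (⅐)*0 = 0)
c = -8
P(a) = 4*a (P(a) = 4*(0 + a) = 4*a)
g(K, q) = -K/8 (g(K, q) = K/(-8) = K*(-⅛) = -K/8)
L(d) = √5*√d (L(d) = √(d + 4*d) = √(5*d) = √5*√d)
-8*L(g(1, -5 - 1*(-4))) - 58 = -8*√5*√(-⅛*1) - 58 = -8*√5*√(-⅛) - 58 = -8*√5*I*√2/4 - 58 = -2*I*√10 - 58 = -58 - 2*I*√10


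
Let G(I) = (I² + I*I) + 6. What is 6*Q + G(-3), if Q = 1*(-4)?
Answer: 0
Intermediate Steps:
Q = -4
G(I) = 6 + 2*I² (G(I) = (I² + I²) + 6 = 2*I² + 6 = 6 + 2*I²)
6*Q + G(-3) = 6*(-4) + (6 + 2*(-3)²) = -24 + (6 + 2*9) = -24 + (6 + 18) = -24 + 24 = 0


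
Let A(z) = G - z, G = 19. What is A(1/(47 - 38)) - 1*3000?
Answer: -26830/9 ≈ -2981.1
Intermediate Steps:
A(z) = 19 - z
A(1/(47 - 38)) - 1*3000 = (19 - 1/(47 - 38)) - 1*3000 = (19 - 1/9) - 3000 = (19 - 1*⅑) - 3000 = (19 - ⅑) - 3000 = 170/9 - 3000 = -26830/9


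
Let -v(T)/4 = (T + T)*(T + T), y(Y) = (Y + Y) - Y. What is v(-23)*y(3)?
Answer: -25392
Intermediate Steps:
y(Y) = Y (y(Y) = 2*Y - Y = Y)
v(T) = -16*T² (v(T) = -4*(T + T)*(T + T) = -4*2*T*2*T = -16*T²)
v(-23)*y(3) = -16*(-23)²*3 = -16*529*3 = -8464*3 = -25392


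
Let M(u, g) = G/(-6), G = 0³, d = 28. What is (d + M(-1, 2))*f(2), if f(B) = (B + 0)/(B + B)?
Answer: 14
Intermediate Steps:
f(B) = ½ (f(B) = B/((2*B)) = B*(1/(2*B)) = ½)
G = 0
M(u, g) = 0 (M(u, g) = 0/(-6) = 0*(-⅙) = 0)
(d + M(-1, 2))*f(2) = (28 + 0)*(½) = 28*(½) = 14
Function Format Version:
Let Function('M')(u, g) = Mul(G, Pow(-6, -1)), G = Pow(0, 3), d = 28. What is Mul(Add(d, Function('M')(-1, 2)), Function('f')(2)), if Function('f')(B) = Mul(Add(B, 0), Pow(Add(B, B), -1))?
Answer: 14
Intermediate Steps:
Function('f')(B) = Rational(1, 2) (Function('f')(B) = Mul(B, Pow(Mul(2, B), -1)) = Mul(B, Mul(Rational(1, 2), Pow(B, -1))) = Rational(1, 2))
G = 0
Function('M')(u, g) = 0 (Function('M')(u, g) = Mul(0, Pow(-6, -1)) = Mul(0, Rational(-1, 6)) = 0)
Mul(Add(d, Function('M')(-1, 2)), Function('f')(2)) = Mul(Add(28, 0), Rational(1, 2)) = Mul(28, Rational(1, 2)) = 14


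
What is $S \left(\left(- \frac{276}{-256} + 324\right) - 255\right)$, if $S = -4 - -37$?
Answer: $\frac{148005}{64} \approx 2312.6$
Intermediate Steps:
$S = 33$ ($S = -4 + 37 = 33$)
$S \left(\left(- \frac{276}{-256} + 324\right) - 255\right) = 33 \left(\left(- \frac{276}{-256} + 324\right) - 255\right) = 33 \left(\left(\left(-276\right) \left(- \frac{1}{256}\right) + 324\right) - 255\right) = 33 \left(\left(\frac{69}{64} + 324\right) - 255\right) = 33 \left(\frac{20805}{64} - 255\right) = 33 \cdot \frac{4485}{64} = \frac{148005}{64}$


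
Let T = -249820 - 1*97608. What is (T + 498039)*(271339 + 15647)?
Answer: 43223248446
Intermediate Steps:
T = -347428 (T = -249820 - 97608 = -347428)
(T + 498039)*(271339 + 15647) = (-347428 + 498039)*(271339 + 15647) = 150611*286986 = 43223248446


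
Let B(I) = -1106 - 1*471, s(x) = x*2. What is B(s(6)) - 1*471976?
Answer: -473553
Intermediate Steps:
s(x) = 2*x
B(I) = -1577 (B(I) = -1106 - 471 = -1577)
B(s(6)) - 1*471976 = -1577 - 1*471976 = -1577 - 471976 = -473553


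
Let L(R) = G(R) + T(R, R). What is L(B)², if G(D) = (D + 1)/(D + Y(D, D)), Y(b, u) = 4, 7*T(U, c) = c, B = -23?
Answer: 80089/17689 ≈ 4.5276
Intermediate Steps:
T(U, c) = c/7
G(D) = (1 + D)/(4 + D) (G(D) = (D + 1)/(D + 4) = (1 + D)/(4 + D))
L(R) = R/7 + (1 + R)/(4 + R) (L(R) = (1 + R)/(4 + R) + R/7 = R/7 + (1 + R)/(4 + R))
L(B)² = ((7 + (-23)² + 11*(-23))/(7*(4 - 23)))² = ((⅐)*(7 + 529 - 253)/(-19))² = ((⅐)*(-1/19)*283)² = (-283/133)² = 80089/17689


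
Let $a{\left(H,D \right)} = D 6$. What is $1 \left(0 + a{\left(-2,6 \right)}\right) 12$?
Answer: $432$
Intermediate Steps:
$a{\left(H,D \right)} = 6 D$
$1 \left(0 + a{\left(-2,6 \right)}\right) 12 = 1 \left(0 + 6 \cdot 6\right) 12 = 1 \left(0 + 36\right) 12 = 1 \cdot 36 \cdot 12 = 36 \cdot 12 = 432$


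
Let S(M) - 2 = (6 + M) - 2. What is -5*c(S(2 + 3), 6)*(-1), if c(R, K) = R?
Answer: 55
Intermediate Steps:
S(M) = 6 + M (S(M) = 2 + ((6 + M) - 2) = 2 + (4 + M) = 6 + M)
-5*c(S(2 + 3), 6)*(-1) = -5*(6 + (2 + 3))*(-1) = -5*(6 + 5)*(-1) = -5*11*(-1) = -55*(-1) = 55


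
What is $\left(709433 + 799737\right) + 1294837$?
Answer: $2804007$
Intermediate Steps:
$\left(709433 + 799737\right) + 1294837 = 1509170 + 1294837 = 2804007$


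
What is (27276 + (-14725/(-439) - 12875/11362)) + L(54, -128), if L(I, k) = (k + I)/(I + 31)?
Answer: 11577659792973/423973030 ≈ 27308.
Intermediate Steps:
L(I, k) = (I + k)/(31 + I)
(27276 + (-14725/(-439) - 12875/11362)) + L(54, -128) = (27276 + (-14725/(-439) - 12875/11362)) + (54 - 128)/(31 + 54) = (27276 + (-14725*(-1/439) - 12875*1/11362)) - 74/85 = (27276 + (14725/439 - 12875/11362)) + (1/85)*(-74) = (27276 + 161653325/4987918) - 74/85 = 136212104693/4987918 - 74/85 = 11577659792973/423973030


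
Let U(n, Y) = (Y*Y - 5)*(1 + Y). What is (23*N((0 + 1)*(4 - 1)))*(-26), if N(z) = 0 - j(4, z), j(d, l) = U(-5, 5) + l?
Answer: 73554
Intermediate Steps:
U(n, Y) = (1 + Y)*(-5 + Y**2) (U(n, Y) = (Y**2 - 5)*(1 + Y) = (-5 + Y**2)*(1 + Y) = (1 + Y)*(-5 + Y**2))
j(d, l) = 120 + l (j(d, l) = (-5 + 5**2 + 5**3 - 5*5) + l = (-5 + 25 + 125 - 25) + l = 120 + l)
N(z) = -120 - z (N(z) = 0 - (120 + z) = 0 + (-120 - z) = -120 - z)
(23*N((0 + 1)*(4 - 1)))*(-26) = (23*(-120 - (0 + 1)*(4 - 1)))*(-26) = (23*(-120 - 3))*(-26) = (23*(-123))*(-26) = -2829*(-26) = 73554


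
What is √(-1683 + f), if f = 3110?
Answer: √1427 ≈ 37.776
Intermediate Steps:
√(-1683 + f) = √(-1683 + 3110) = √1427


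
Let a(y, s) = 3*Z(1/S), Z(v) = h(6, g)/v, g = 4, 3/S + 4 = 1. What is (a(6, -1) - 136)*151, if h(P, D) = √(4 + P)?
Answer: -20536 - 453*√10 ≈ -21969.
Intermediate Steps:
S = -1 (S = 3/(-4 + 1) = 3/(-3) = 3*(-⅓) = -1)
Z(v) = √10/v (Z(v) = √(4 + 6)/v = √10/v)
a(y, s) = -3*√10 (a(y, s) = 3*(√10/(1/(-1))) = 3*(√10/(-1)) = 3*(√10*(-1)) = 3*(-√10) = -3*√10)
(a(6, -1) - 136)*151 = (-3*√10 - 136)*151 = (-136 - 3*√10)*151 = -20536 - 453*√10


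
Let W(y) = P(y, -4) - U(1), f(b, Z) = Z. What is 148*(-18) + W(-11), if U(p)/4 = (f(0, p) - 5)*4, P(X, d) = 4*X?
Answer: -2644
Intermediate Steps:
U(p) = -80 + 16*p (U(p) = 4*((p - 5)*4) = 4*((-5 + p)*4) = 4*(-20 + 4*p) = -80 + 16*p)
W(y) = 64 + 4*y (W(y) = 4*y - (-80 + 16*1) = 4*y - (-80 + 16) = 4*y - 1*(-64) = 4*y + 64 = 64 + 4*y)
148*(-18) + W(-11) = 148*(-18) + (64 + 4*(-11)) = -2664 + (64 - 44) = -2664 + 20 = -2644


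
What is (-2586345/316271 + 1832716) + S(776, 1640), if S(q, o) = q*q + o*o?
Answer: 1620725622987/316271 ≈ 5.1245e+6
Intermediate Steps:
S(q, o) = o**2 + q**2 (S(q, o) = q**2 + o**2 = o**2 + q**2)
(-2586345/316271 + 1832716) + S(776, 1640) = (-2586345/316271 + 1832716) + (1640**2 + 776**2) = (-2586345*1/316271 + 1832716) + (2689600 + 602176) = (-2586345/316271 + 1832716) + 3291776 = 579632335691/316271 + 3291776 = 1620725622987/316271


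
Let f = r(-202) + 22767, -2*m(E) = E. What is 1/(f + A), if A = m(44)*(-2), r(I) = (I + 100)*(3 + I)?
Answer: 1/43109 ≈ 2.3197e-5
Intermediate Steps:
r(I) = (3 + I)*(100 + I) (r(I) = (100 + I)*(3 + I) = (3 + I)*(100 + I))
m(E) = -E/2
A = 44 (A = -½*44*(-2) = -22*(-2) = 44)
f = 43065 (f = (300 + (-202)² + 103*(-202)) + 22767 = (300 + 40804 - 20806) + 22767 = 20298 + 22767 = 43065)
1/(f + A) = 1/(43065 + 44) = 1/43109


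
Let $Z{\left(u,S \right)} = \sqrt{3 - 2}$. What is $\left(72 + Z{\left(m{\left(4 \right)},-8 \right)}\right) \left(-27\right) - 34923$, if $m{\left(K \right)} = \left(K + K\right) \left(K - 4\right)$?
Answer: $-36894$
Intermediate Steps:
$m{\left(K \right)} = 2 K \left(-4 + K\right)$
$Z{\left(u,S \right)} = 1$ ($Z{\left(u,S \right)} = \sqrt{1} = 1$)
$\left(72 + Z{\left(m{\left(4 \right)},-8 \right)}\right) \left(-27\right) - 34923 = \left(72 + 1\right) \left(-27\right) - 34923 = 73 \left(-27\right) - 34923 = -1971 - 34923 = -36894$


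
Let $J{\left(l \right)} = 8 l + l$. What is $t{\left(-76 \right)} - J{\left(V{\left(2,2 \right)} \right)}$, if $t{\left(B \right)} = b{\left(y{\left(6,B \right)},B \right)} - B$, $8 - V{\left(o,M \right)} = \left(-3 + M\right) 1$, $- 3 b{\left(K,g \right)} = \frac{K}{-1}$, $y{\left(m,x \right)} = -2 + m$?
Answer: $- \frac{11}{3} \approx -3.6667$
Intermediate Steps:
$b{\left(K,g \right)} = \frac{K}{3}$ ($b{\left(K,g \right)} = - \frac{K \frac{1}{-1}}{3} = - \frac{K \left(-1\right)}{3} = - \frac{\left(-1\right) K}{3} = \frac{K}{3}$)
$V{\left(o,M \right)} = 11 - M$ ($V{\left(o,M \right)} = 8 - \left(-3 + M\right) 1 = 8 - \left(-3 + M\right) = 11 - M$)
$J{\left(l \right)} = 9 l$
$t{\left(B \right)} = \frac{4}{3} - B$ ($t{\left(B \right)} = \frac{-2 + 6}{3} - B = \frac{1}{3} \cdot 4 - B = \frac{4}{3} - B$)
$t{\left(-76 \right)} - J{\left(V{\left(2,2 \right)} \right)} = \left(\frac{4}{3} - -76\right) - 9 \left(11 - 2\right) = \left(\frac{4}{3} + 76\right) - 9 \left(11 - 2\right) = \frac{232}{3} - 9 \cdot 9 = \frac{232}{3} - 81 = - \frac{11}{3}$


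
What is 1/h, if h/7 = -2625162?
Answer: -1/18376134 ≈ -5.4418e-8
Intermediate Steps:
h = -18376134 (h = 7*(-2625162) = -18376134)
1/h = 1/(-18376134) = -1/18376134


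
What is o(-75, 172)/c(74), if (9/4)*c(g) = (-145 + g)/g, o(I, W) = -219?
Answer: 72927/142 ≈ 513.57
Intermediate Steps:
c(g) = 4*(-145 + g)/(9*g) (c(g) = 4*((-145 + g)/g)/9 = 4*(-145 + g)/(9*g))
o(-75, 172)/c(74) = -219*333/(2*(-145 + 74)) = -219/((4/9)*(1/74)*(-71)) = -219/(-142/333) = -219*(-333/142) = 72927/142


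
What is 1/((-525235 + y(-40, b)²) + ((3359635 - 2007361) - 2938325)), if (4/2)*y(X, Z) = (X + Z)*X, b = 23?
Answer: -1/1995686 ≈ -5.0108e-7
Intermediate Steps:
y(X, Z) = X*(X + Z)/2 (y(X, Z) = ((X + Z)*X)/2 = (X*(X + Z))/2 = X*(X + Z)/2)
1/((-525235 + y(-40, b)²) + ((3359635 - 2007361) - 2938325)) = 1/((-525235 + ((½)*(-40)*(-40 + 23))²) + ((3359635 - 2007361) - 2938325)) = 1/((-525235 + ((½)*(-40)*(-17))²) + (1352274 - 2938325)) = 1/((-525235 + 340²) - 1586051) = 1/((-525235 + 115600) - 1586051) = 1/(-409635 - 1586051) = 1/(-1995686) = -1/1995686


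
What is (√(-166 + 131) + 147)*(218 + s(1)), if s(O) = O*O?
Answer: 32193 + 219*I*√35 ≈ 32193.0 + 1295.6*I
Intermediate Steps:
s(O) = O²
(√(-166 + 131) + 147)*(218 + s(1)) = (√(-166 + 131) + 147)*(218 + 1²) = (√(-35) + 147)*(218 + 1) = (I*√35 + 147)*219 = (147 + I*√35)*219 = 32193 + 219*I*√35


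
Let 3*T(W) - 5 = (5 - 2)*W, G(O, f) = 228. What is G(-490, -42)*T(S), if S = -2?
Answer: -76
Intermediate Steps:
T(W) = 5/3 + W (T(W) = 5/3 + ((5 - 2)*W)/3 = 5/3 + (3*W)/3 = 5/3 + W)
G(-490, -42)*T(S) = 228*(5/3 - 2) = 228*(-⅓) = -76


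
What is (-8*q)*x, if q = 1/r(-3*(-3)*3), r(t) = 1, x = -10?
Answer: 80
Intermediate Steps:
q = 1 (q = 1/1 = 1)
(-8*q)*x = -8*1*(-10) = -8*(-10) = 80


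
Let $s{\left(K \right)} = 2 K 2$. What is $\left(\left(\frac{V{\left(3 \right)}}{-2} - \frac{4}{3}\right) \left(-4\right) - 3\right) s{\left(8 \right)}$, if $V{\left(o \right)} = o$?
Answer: $\frac{800}{3} \approx 266.67$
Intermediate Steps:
$s{\left(K \right)} = 4 K$ ($s{\left(K \right)} = 2 \cdot 2 K = 4 K$)
$\left(\left(\frac{V{\left(3 \right)}}{-2} - \frac{4}{3}\right) \left(-4\right) - 3\right) s{\left(8 \right)} = \left(\left(\frac{3}{-2} - \frac{4}{3}\right) \left(-4\right) - 3\right) 4 \cdot 8 = \left(\left(3 \left(- \frac{1}{2}\right) - \frac{4}{3}\right) \left(-4\right) - 3\right) 32 = \left(\left(- \frac{3}{2} - \frac{4}{3}\right) \left(-4\right) - 3\right) 32 = \left(\left(- \frac{17}{6}\right) \left(-4\right) - 3\right) 32 = \left(\frac{34}{3} - 3\right) 32 = \frac{25}{3} \cdot 32 = \frac{800}{3}$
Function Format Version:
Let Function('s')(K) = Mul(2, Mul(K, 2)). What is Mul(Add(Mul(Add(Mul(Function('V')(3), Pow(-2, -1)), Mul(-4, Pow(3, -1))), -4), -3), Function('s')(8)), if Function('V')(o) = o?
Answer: Rational(800, 3) ≈ 266.67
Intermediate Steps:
Function('s')(K) = Mul(4, K) (Function('s')(K) = Mul(2, Mul(2, K)) = Mul(4, K))
Mul(Add(Mul(Add(Mul(Function('V')(3), Pow(-2, -1)), Mul(-4, Pow(3, -1))), -4), -3), Function('s')(8)) = Mul(Add(Mul(Add(Mul(3, Pow(-2, -1)), Mul(-4, Pow(3, -1))), -4), -3), Mul(4, 8)) = Mul(Add(Mul(Add(Mul(3, Rational(-1, 2)), Mul(-4, Rational(1, 3))), -4), -3), 32) = Mul(Add(Mul(Add(Rational(-3, 2), Rational(-4, 3)), -4), -3), 32) = Mul(Add(Mul(Rational(-17, 6), -4), -3), 32) = Mul(Add(Rational(34, 3), -3), 32) = Mul(Rational(25, 3), 32) = Rational(800, 3)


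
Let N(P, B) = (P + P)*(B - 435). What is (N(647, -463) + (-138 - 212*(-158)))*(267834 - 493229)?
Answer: 254392968330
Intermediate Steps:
N(P, B) = 2*P*(-435 + B) (N(P, B) = (2*P)*(-435 + B) = 2*P*(-435 + B))
(N(647, -463) + (-138 - 212*(-158)))*(267834 - 493229) = (2*647*(-435 - 463) + (-138 - 212*(-158)))*(267834 - 493229) = (2*647*(-898) + (-138 + 33496))*(-225395) = (-1162012 + 33358)*(-225395) = -1128654*(-225395) = 254392968330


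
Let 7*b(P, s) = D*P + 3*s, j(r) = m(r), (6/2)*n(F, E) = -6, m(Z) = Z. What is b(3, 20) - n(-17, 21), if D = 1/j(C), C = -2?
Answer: 145/14 ≈ 10.357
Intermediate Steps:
n(F, E) = -2 (n(F, E) = (⅓)*(-6) = -2)
j(r) = r
D = -½ (D = 1/(-2) = -½ ≈ -0.50000)
b(P, s) = -P/14 + 3*s/7 (b(P, s) = (-P/2 + 3*s)/7 = (3*s - P/2)/7 = -P/14 + 3*s/7)
b(3, 20) - n(-17, 21) = (-1/14*3 + (3/7)*20) - 1*(-2) = (-3/14 + 60/7) + 2 = 117/14 + 2 = 145/14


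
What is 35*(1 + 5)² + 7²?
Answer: 1309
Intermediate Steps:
35*(1 + 5)² + 7² = 35*6² + 49 = 35*36 + 49 = 1260 + 49 = 1309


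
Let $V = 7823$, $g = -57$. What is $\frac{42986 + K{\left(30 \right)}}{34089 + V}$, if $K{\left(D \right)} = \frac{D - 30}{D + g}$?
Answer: $\frac{21493}{20956} \approx 1.0256$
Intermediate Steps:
$K{\left(D \right)} = \frac{-30 + D}{-57 + D}$ ($K{\left(D \right)} = \frac{D - 30}{D - 57} = \frac{-30 + D}{-57 + D}$)
$\frac{42986 + K{\left(30 \right)}}{34089 + V} = \frac{42986 + \frac{-30 + 30}{-57 + 30}}{34089 + 7823} = \frac{42986 + \frac{1}{-27} \cdot 0}{41912} = \left(42986 - 0\right) \frac{1}{41912} = \left(42986 + 0\right) \frac{1}{41912} = 42986 \cdot \frac{1}{41912} = \frac{21493}{20956}$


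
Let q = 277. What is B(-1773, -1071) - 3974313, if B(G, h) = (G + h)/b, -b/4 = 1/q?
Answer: -3777366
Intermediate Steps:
b = -4/277 ≈ -0.014440
B(G, h) = -277*G/4 - 277*h/4 (B(G, h) = (G + h)/(-4/277) = (G + h)*(-277/4) = -277*G/4 - 277*h/4)
B(-1773, -1071) - 3974313 = (-277/4*(-1773) - 277/4*(-1071)) - 3974313 = (491121/4 + 296667/4) - 3974313 = 196947 - 3974313 = -3777366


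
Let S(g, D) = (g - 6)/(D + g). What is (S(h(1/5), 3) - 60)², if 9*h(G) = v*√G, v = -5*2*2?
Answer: 1638993364/421201 + 26229744*√5/421201 ≈ 4030.5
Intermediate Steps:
v = -20 (v = -10*2 = -20)
h(G) = -20*√G/9 (h(G) = (-20*√G)/9 = -20*√G/9)
S(g, D) = (-6 + g)/(D + g)
(S(h(1/5), 3) - 60)² = ((-6 - 20*√5/5/9)/(3 - 20*√5/5/9) - 60)² = ((-6 - 4*√5/9)/(3 - 4*√5/9) - 60)² = (-60 + (-6 - 4*√5/9)/(3 - 4*√5/9))²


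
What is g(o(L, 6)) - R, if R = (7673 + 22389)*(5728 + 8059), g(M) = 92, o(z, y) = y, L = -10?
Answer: -414464702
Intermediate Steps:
R = 414464794 (R = 30062*13787 = 414464794)
g(o(L, 6)) - R = 92 - 1*414464794 = 92 - 414464794 = -414464702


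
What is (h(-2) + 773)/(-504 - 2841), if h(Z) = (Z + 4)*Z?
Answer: -769/3345 ≈ -0.22990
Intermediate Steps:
h(Z) = Z*(4 + Z) (h(Z) = (4 + Z)*Z = Z*(4 + Z))
(h(-2) + 773)/(-504 - 2841) = (-2*(4 - 2) + 773)/(-504 - 2841) = (-2*2 + 773)/(-3345) = (-4 + 773)*(-1/3345) = 769*(-1/3345) = -769/3345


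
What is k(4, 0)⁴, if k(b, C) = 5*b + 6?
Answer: 456976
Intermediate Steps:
k(b, C) = 6 + 5*b
k(4, 0)⁴ = (6 + 5*4)⁴ = (6 + 20)⁴ = 26⁴ = 456976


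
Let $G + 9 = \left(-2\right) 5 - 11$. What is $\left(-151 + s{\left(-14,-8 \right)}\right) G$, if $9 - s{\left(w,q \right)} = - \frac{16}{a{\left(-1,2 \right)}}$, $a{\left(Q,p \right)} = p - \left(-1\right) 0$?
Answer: $4020$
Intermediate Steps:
$G = -30$ ($G = -9 - 21 = -30$)
$a{\left(Q,p \right)} = p$ ($a{\left(Q,p \right)} = p - 0 = p + 0 = p$)
$s{\left(w,q \right)} = 17$ ($s{\left(w,q \right)} = 9 - - \frac{16}{2} = 9 - \left(-16\right) \frac{1}{2} = 9 - -8 = 9 + 8 = 17$)
$\left(-151 + s{\left(-14,-8 \right)}\right) G = \left(-151 + 17\right) \left(-30\right) = \left(-134\right) \left(-30\right) = 4020$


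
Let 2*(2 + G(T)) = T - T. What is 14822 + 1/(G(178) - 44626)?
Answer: 661476215/44628 ≈ 14822.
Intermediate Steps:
G(T) = -2 (G(T) = -2 + (T - T)/2 = -2 + (1/2)*0 = -2 + 0 = -2)
14822 + 1/(G(178) - 44626) = 14822 + 1/(-2 - 44626) = 14822 + 1/(-44628) = 14822 - 1/44628 = 661476215/44628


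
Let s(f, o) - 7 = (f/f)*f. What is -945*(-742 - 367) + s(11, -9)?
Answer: 1048023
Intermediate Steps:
s(f, o) = 7 + f (s(f, o) = 7 + (f/f)*f = 7 + 1*f = 7 + f)
-945*(-742 - 367) + s(11, -9) = -945*(-742 - 367) + (7 + 11) = -945*(-1109) + 18 = 1048005 + 18 = 1048023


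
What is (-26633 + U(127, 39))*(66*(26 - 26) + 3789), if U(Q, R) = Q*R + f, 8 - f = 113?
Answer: -82543365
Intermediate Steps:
f = -105 (f = 8 - 1*113 = 8 - 113 = -105)
U(Q, R) = -105 + Q*R (U(Q, R) = Q*R - 105 = -105 + Q*R)
(-26633 + U(127, 39))*(66*(26 - 26) + 3789) = (-26633 + (-105 + 127*39))*(66*(26 - 26) + 3789) = (-26633 + (-105 + 4953))*(66*0 + 3789) = (-26633 + 4848)*(0 + 3789) = -21785*3789 = -82543365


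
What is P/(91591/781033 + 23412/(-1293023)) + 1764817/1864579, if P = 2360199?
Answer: 4444317344308562238539288/186725886611181263 ≈ 2.3801e+7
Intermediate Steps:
P/(91591/781033 + 23412/(-1293023)) + 1764817/1864579 = 2360199/(91591/781033 + 23412/(-1293023)) + 1764817/1864579 = 2360199/(91591*(1/781033) + 23412*(-1/1293023)) + 1764817*(1/1864579) = 2360199/(91591/781033 - 23412/1293023) + 1764817/1864579 = 2360199/(100143724997/1009893632759) + 1764817/1864579 = 2360199*(1009893632759/100143724997) + 1764817/1864579 = 2383549942144159041/100143724997 + 1764817/1864579 = 4444317344308562238539288/186725886611181263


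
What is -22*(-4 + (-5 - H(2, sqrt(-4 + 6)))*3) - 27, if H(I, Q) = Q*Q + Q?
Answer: 523 + 66*sqrt(2) ≈ 616.34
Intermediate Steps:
H(I, Q) = Q + Q**2 (H(I, Q) = Q**2 + Q = Q + Q**2)
-22*(-4 + (-5 - H(2, sqrt(-4 + 6)))*3) - 27 = -22*(-4 + (-5 - sqrt(-4 + 6)*(1 + sqrt(-4 + 6)))*3) - 27 = -22*(-4 + (-5 - sqrt(2)*(1 + sqrt(2)))*3) - 27 = -22*(-4 + (-15 - 3*sqrt(2)*(1 + sqrt(2)))) - 27 = -22*(-19 - 3*sqrt(2)*(1 + sqrt(2))) - 27 = (418 + 66*sqrt(2)*(1 + sqrt(2))) - 27 = 391 + 66*sqrt(2)*(1 + sqrt(2))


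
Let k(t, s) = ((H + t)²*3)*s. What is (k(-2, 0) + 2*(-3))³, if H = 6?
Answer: -216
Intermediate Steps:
k(t, s) = 3*s*(6 + t)² (k(t, s) = ((6 + t)²*3)*s = (3*(6 + t)²)*s = 3*s*(6 + t)²)
(k(-2, 0) + 2*(-3))³ = (3*0*(6 - 2)² + 2*(-3))³ = (3*0*4² - 6)³ = (3*0*16 - 6)³ = (0 - 6)³ = (-6)³ = -216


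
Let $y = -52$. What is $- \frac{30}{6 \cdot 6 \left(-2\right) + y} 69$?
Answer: $\frac{1035}{62} \approx 16.694$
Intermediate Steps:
$- \frac{30}{6 \cdot 6 \left(-2\right) + y} 69 = - \frac{30}{6 \cdot 6 \left(-2\right) - 52} \cdot 69 = - \frac{30}{36 \left(-2\right) - 52} \cdot 69 = - \frac{30}{-72 - 52} \cdot 69 = - \frac{30}{-124} \cdot 69 = \left(-30\right) \left(- \frac{1}{124}\right) 69 = \frac{15}{62} \cdot 69 = \frac{1035}{62}$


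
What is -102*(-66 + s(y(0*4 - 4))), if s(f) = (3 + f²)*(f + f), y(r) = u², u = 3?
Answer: -147492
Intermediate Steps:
y(r) = 9 (y(r) = 3² = 9)
s(f) = 2*f*(3 + f²) (s(f) = (3 + f²)*(2*f) = 2*f*(3 + f²))
-102*(-66 + s(y(0*4 - 4))) = -102*(-66 + 2*9*(3 + 9²)) = -102*(-66 + 2*9*(3 + 81)) = -102*(-66 + 2*9*84) = -102*(-66 + 1512) = -102*1446 = -147492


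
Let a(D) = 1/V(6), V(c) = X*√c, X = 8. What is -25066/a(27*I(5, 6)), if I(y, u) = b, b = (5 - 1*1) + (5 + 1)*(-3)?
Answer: -200528*√6 ≈ -4.9119e+5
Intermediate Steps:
b = -14 (b = (5 - 1) + 6*(-3) = 4 - 18 = -14)
I(y, u) = -14
V(c) = 8*√c
a(D) = √6/48 (a(D) = 1/(8*√6) = √6/48)
-25066/a(27*I(5, 6)) = -25066*8*√6 = -200528*√6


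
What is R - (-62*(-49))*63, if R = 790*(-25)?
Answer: -211144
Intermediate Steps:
R = -19750
R - (-62*(-49))*63 = -19750 - (-62*(-49))*63 = -19750 - 3038*63 = -19750 - 1*191394 = -19750 - 191394 = -211144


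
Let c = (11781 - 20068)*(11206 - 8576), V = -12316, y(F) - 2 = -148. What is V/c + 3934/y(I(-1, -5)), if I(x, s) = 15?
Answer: -21434746101/795510565 ≈ -26.945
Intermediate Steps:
y(F) = -146 (y(F) = 2 - 148 = -146)
c = -21794810 (c = -8287*2630 = -21794810)
V/c + 3934/y(I(-1, -5)) = -12316/(-21794810) + 3934/(-146) = -12316*(-1/21794810) + 3934*(-1/146) = 6158/10897405 - 1967/73 = -21434746101/795510565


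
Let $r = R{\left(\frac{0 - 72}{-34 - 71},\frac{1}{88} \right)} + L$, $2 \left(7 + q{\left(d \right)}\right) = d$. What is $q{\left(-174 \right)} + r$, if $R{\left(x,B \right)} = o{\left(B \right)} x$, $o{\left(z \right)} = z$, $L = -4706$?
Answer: $- \frac{1847997}{385} \approx -4800.0$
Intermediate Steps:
$q{\left(d \right)} = -7 + \frac{d}{2}$
$R{\left(x,B \right)} = B x$
$r = - \frac{1811807}{385}$ ($r = \frac{\left(0 - 72\right) \frac{1}{-34 - 71}}{88} - 4706 = \frac{\left(-72\right) \frac{1}{-105}}{88} - 4706 = \frac{\left(-72\right) \left(- \frac{1}{105}\right)}{88} - 4706 = \frac{1}{88} \cdot \frac{24}{35} - 4706 = \frac{3}{385} - 4706 = - \frac{1811807}{385} \approx -4706.0$)
$q{\left(-174 \right)} + r = \left(-7 + \frac{1}{2} \left(-174\right)\right) - \frac{1811807}{385} = \left(-7 - 87\right) - \frac{1811807}{385} = -94 - \frac{1811807}{385} = - \frac{1847997}{385}$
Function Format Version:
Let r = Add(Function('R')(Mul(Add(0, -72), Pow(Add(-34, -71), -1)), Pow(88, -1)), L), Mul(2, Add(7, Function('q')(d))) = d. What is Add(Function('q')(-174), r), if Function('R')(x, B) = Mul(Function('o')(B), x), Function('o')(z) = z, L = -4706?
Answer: Rational(-1847997, 385) ≈ -4800.0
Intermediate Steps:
Function('q')(d) = Add(-7, Mul(Rational(1, 2), d))
Function('R')(x, B) = Mul(B, x)
r = Rational(-1811807, 385) (r = Add(Mul(Pow(88, -1), Mul(Add(0, -72), Pow(Add(-34, -71), -1))), -4706) = Add(Mul(Rational(1, 88), Mul(-72, Pow(-105, -1))), -4706) = Add(Mul(Rational(1, 88), Mul(-72, Rational(-1, 105))), -4706) = Add(Mul(Rational(1, 88), Rational(24, 35)), -4706) = Add(Rational(3, 385), -4706) = Rational(-1811807, 385) ≈ -4706.0)
Add(Function('q')(-174), r) = Add(Add(-7, Mul(Rational(1, 2), -174)), Rational(-1811807, 385)) = Add(Add(-7, -87), Rational(-1811807, 385)) = Add(-94, Rational(-1811807, 385)) = Rational(-1847997, 385)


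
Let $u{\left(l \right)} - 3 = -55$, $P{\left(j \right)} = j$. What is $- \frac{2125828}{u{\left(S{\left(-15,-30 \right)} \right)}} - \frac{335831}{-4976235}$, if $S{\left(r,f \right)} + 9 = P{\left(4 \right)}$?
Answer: $\frac{2644659290198}{64691055} \approx 40881.0$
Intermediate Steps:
$S{\left(r,f \right)} = -5$ ($S{\left(r,f \right)} = -9 + 4 = -5$)
$u{\left(l \right)} = -52$ ($u{\left(l \right)} = 3 - 55 = -52$)
$- \frac{2125828}{u{\left(S{\left(-15,-30 \right)} \right)}} - \frac{335831}{-4976235} = - \frac{2125828}{-52} - \frac{335831}{-4976235} = \left(-2125828\right) \left(- \frac{1}{52}\right) - - \frac{335831}{4976235} = \frac{531457}{13} + \frac{335831}{4976235} = \frac{2644659290198}{64691055}$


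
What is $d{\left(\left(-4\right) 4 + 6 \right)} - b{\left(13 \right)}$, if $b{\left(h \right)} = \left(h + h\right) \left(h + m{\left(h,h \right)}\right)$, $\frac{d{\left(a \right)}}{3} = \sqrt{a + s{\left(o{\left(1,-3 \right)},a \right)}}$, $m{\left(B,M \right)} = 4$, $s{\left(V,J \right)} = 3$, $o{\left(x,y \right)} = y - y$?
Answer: $-442 + 3 i \sqrt{7} \approx -442.0 + 7.9373 i$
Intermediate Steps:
$o{\left(x,y \right)} = 0$
$d{\left(a \right)} = 3 \sqrt{3 + a}$ ($d{\left(a \right)} = 3 \sqrt{a + 3} = 3 \sqrt{3 + a}$)
$b{\left(h \right)} = 2 h \left(4 + h\right)$ ($b{\left(h \right)} = \left(h + h\right) \left(h + 4\right) = 2 h \left(4 + h\right)$)
$d{\left(\left(-4\right) 4 + 6 \right)} - b{\left(13 \right)} = 3 \sqrt{3 + \left(\left(-4\right) 4 + 6\right)} - 2 \cdot 13 \left(4 + 13\right) = 3 \sqrt{3 + \left(-16 + 6\right)} - 2 \cdot 13 \cdot 17 = 3 \sqrt{3 - 10} - 442 = 3 \sqrt{-7} - 442 = 3 i \sqrt{7} - 442 = -442 + 3 i \sqrt{7}$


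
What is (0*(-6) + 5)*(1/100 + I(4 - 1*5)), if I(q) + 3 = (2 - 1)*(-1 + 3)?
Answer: -99/20 ≈ -4.9500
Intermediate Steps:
I(q) = -1 (I(q) = -3 + (2 - 1)*(-1 + 3) = -3 + 1*2 = -3 + 2 = -1)
(0*(-6) + 5)*(1/100 + I(4 - 1*5)) = (0*(-6) + 5)*(1/100 - 1) = (0 + 5)*(1/100 - 1) = 5*(-99/100) = -99/20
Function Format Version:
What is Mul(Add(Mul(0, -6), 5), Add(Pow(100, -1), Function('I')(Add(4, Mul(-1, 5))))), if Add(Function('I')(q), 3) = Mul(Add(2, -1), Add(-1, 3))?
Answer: Rational(-99, 20) ≈ -4.9500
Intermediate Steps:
Function('I')(q) = -1 (Function('I')(q) = Add(-3, Mul(Add(2, -1), Add(-1, 3))) = Add(-3, Mul(1, 2)) = Add(-3, 2) = -1)
Mul(Add(Mul(0, -6), 5), Add(Pow(100, -1), Function('I')(Add(4, Mul(-1, 5))))) = Mul(Add(Mul(0, -6), 5), Add(Pow(100, -1), -1)) = Mul(Add(0, 5), Add(Rational(1, 100), -1)) = Mul(5, Rational(-99, 100)) = Rational(-99, 20)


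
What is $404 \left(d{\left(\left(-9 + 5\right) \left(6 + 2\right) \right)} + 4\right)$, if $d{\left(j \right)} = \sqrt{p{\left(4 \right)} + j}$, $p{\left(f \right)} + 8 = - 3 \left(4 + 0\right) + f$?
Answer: $1616 + 1616 i \sqrt{3} \approx 1616.0 + 2799.0 i$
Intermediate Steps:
$p{\left(f \right)} = -20 + f$ ($p{\left(f \right)} = -8 + \left(- 3 \left(4 + 0\right) + f\right) = -8 + \left(\left(-3\right) 4 + f\right) = -8 + \left(-12 + f\right) = -20 + f$)
$d{\left(j \right)} = \sqrt{-16 + j}$ ($d{\left(j \right)} = \sqrt{\left(-20 + 4\right) + j} = \sqrt{-16 + j}$)
$404 \left(d{\left(\left(-9 + 5\right) \left(6 + 2\right) \right)} + 4\right) = 404 \left(\sqrt{-16 + \left(-9 + 5\right) \left(6 + 2\right)} + 4\right) = 404 \left(\sqrt{-16 - 32} + 4\right) = 404 \left(\sqrt{-48} + 4\right) = 404 \left(4 i \sqrt{3} + 4\right) = 404 \left(4 + 4 i \sqrt{3}\right) = 1616 + 1616 i \sqrt{3}$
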